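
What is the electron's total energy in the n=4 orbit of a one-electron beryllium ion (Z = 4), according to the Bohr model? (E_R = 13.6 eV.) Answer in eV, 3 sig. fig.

-13.6 eV

E_n = −E_R·Z²/n² = −13.6 × 4²/4² = -13.6 eV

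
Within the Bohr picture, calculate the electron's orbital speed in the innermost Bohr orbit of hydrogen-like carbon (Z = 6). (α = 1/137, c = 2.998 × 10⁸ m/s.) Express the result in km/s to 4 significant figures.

v_n = Zαc/n = 6 × 0.007299 × 2.998 × 10⁸ / 1
    = 1.313 × 10⁴ km/s

1.313 × 10⁴ km/s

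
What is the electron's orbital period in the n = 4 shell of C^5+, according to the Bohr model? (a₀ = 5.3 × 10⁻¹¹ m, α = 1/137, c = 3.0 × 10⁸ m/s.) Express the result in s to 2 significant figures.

r = n²a₀/Z = 4²·5.3 × 10⁻¹¹/6 = 1.4 × 10⁻¹⁰ m
v = Zαc/n = 6·0.0073·3.0 × 10⁸/4 = 3.3 × 10⁶ m/s
T = 2πr/v = 2.7 × 10⁻¹⁶ s

2.7 × 10⁻¹⁶ s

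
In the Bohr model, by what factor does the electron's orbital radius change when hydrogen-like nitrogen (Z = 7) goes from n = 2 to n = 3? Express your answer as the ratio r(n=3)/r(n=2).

r ∝ Z^-1 · n^2; with Z fixed, r ∝ n^2.
r(n=3)/r(n=2) = (3/2)^2 = 9/4

9/4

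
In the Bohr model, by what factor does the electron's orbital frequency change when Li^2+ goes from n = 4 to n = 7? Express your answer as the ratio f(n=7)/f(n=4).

f ∝ Z^2 · n^-3; with Z fixed, f ∝ n^-3.
f(n=7)/f(n=4) = (7/4)^-3 = 64/343

64/343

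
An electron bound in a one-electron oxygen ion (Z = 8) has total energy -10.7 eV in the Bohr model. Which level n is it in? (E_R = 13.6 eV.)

9

E_n = −E_R Z²/n² ⇒ n² = E_R Z²/(−E_n) = 13.6 × 8² / 10.7 ≈ 81.35
n = 9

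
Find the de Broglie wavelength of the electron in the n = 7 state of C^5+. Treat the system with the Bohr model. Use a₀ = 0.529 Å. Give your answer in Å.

The Bohr quantisation condition is nλ = 2πr_n.
r_n = n²a₀/Z = 4.32 Å
λ = 2πr_n/n = 2π·4.32/7 = 3.88 Å

3.88 Å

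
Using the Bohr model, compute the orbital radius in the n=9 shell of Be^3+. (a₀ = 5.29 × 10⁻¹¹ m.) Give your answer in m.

r_n = n²a₀/Z = 9² × 5.29 × 10⁻¹¹ / 4
    = 81 × 5.29 × 10⁻¹¹ / 4 = 1.07 × 10⁻⁹ m

1.07 × 10⁻⁹ m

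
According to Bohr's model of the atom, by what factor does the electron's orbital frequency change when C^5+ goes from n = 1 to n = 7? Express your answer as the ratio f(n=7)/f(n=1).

f ∝ Z^2 · n^-3; with Z fixed, f ∝ n^-3.
f(n=7)/f(n=1) = (7/1)^-3 = 1/343

1/343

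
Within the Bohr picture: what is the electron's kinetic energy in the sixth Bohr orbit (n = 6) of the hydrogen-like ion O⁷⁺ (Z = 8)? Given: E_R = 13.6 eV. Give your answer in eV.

For a Coulomb orbit the virial theorem gives K = −E_n.
E_n = −E_R·Z²/n², so K = E_R·Z²/n² = 13.6 × 8²/6² = 24.2 eV

24.2 eV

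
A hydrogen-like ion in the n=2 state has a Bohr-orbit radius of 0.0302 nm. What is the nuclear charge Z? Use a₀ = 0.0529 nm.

7

r_n = n²a₀/Z ⇒ Z = n²a₀/r = 2² × 0.0529 / 0.0302 ≈ 7.01
Z = 7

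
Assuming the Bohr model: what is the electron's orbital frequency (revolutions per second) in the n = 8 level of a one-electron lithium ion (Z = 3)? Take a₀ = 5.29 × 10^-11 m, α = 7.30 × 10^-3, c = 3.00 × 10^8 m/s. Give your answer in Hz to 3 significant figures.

1.16 × 10^14 Hz

r = n²a₀/Z = 1.13 × 10^-9 m, v = Zαc/n = 8.21 × 10^5 m/s
f = v/(2πr) = 1.16 × 10^14 Hz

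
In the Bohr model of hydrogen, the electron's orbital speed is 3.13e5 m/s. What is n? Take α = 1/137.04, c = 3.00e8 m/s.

7

v_n = Zαc/n ⇒ n = Zαc/v = 1 × 0.00730 × 3.00e8 / 3.13e5 ≈ 6.99
n = 7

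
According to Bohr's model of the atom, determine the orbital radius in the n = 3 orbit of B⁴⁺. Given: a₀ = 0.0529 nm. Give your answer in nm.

0.0952 nm

r_n = n²a₀/Z = 3² × 0.0529 / 5
    = 9 × 0.0529 / 5 = 0.0952 nm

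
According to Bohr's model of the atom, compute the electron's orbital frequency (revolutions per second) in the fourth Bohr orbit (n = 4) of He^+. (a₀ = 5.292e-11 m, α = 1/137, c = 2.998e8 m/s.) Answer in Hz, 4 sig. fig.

4.113e14 Hz

r = n²a₀/Z = 4.234e-10 m, v = Zαc/n = 1.094e6 m/s
f = v/(2πr) = 4.113e14 Hz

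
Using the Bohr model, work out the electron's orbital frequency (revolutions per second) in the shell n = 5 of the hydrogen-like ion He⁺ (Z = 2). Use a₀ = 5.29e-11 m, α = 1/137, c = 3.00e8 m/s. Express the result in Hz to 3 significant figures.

2.11e14 Hz

r = n²a₀/Z = 6.61e-10 m, v = Zαc/n = 8.76e5 m/s
f = v/(2πr) = 2.11e14 Hz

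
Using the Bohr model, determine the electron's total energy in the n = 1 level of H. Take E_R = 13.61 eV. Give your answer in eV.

-13.61 eV

E_n = −E_R·Z²/n² = −13.61 × 1²/1² = -13.61 eV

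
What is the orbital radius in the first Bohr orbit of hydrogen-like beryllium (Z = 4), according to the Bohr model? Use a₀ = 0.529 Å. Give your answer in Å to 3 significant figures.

0.132 Å

r_n = n²a₀/Z = 1² × 0.529 / 4
    = 1 × 0.529 / 4 = 0.132 Å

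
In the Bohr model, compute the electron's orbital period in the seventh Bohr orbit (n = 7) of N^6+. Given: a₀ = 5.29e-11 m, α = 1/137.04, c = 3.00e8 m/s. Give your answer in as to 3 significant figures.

1060 as

r = n²a₀/Z = 7²·5.29e-11/7 = 3.70e-10 m
v = Zαc/n = 7·0.00730·3.00e8/7 = 2.19e6 m/s
T = 2πr/v = 1.06e-15 s = 1060 as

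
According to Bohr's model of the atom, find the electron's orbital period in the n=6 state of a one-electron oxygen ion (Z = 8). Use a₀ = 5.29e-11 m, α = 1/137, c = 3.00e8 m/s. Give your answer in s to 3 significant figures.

r = n²a₀/Z = 6²·5.29e-11/8 = 2.38e-10 m
v = Zαc/n = 8·0.00730·3.00e8/6 = 2.92e6 m/s
T = 2πr/v = 5.12e-16 s

5.12e-16 s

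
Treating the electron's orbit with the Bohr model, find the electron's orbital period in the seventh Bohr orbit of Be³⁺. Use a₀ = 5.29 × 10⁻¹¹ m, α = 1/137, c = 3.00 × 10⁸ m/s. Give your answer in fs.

3.25 fs

r = n²a₀/Z = 7²·5.29 × 10⁻¹¹/4 = 6.48 × 10⁻¹⁰ m
v = Zαc/n = 4·0.00730·3.00 × 10⁸/7 = 1.25 × 10⁶ m/s
T = 2πr/v = 3.25 × 10⁻¹⁵ s = 3.25 fs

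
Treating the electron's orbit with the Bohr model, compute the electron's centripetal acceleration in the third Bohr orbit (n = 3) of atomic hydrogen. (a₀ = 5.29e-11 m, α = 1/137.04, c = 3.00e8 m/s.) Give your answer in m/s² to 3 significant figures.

r = n²a₀/Z = 4.76e-10 m, v = Zαc/n = 7.30e5 m/s
a = v²/r = (7.30e5)² / 4.76e-10 = 1.12e21 m/s²

1.12e21 m/s²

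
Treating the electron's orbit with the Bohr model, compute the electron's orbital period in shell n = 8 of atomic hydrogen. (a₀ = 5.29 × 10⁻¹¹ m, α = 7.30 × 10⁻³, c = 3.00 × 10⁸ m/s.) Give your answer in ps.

0.0777 ps

r = n²a₀/Z = 8²·5.29 × 10⁻¹¹/1 = 3.39 × 10⁻⁹ m
v = Zαc/n = 1·0.00730·3.00 × 10⁸/8 = 2.74 × 10⁵ m/s
T = 2πr/v = 7.77 × 10⁻¹⁴ s = 0.0777 ps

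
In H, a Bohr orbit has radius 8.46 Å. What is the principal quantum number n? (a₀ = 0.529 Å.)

r_n = n²a₀/Z ⇒ n² = rZ/a₀ = 8.46 × 1 / 0.529 ≈ 15.99
n = 4

4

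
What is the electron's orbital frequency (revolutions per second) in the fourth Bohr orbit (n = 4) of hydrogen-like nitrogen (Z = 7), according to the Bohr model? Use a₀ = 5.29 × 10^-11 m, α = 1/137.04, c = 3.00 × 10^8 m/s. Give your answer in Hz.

5.04 × 10^15 Hz

r = n²a₀/Z = 1.21 × 10^-10 m, v = Zαc/n = 3.83 × 10^6 m/s
f = v/(2πr) = 5.04 × 10^15 Hz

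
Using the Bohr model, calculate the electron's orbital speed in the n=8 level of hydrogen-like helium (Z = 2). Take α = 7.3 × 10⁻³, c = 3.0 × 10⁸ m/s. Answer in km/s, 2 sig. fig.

v_n = Zαc/n = 2 × 0.0073 × 3.0 × 10⁸ / 8
    = 550 km/s

550 km/s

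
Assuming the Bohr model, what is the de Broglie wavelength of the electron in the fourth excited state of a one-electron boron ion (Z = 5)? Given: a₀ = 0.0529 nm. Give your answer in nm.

The Bohr quantisation condition is nλ = 2πr_n.
r_n = n²a₀/Z = 0.265 nm
λ = 2πr_n/n = 2π·0.265/5 = 0.332 nm

0.332 nm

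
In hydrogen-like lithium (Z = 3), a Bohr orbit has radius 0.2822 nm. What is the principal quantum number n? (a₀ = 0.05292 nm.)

4

r_n = n²a₀/Z ⇒ n² = rZ/a₀ = 0.2822 × 3 / 0.05292 ≈ 16.00
n = 4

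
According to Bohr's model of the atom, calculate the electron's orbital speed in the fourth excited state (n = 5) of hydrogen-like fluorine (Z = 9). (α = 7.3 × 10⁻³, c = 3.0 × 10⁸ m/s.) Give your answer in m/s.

3.9 × 10⁶ m/s

v_n = Zαc/n = 9 × 0.0073 × 3.0 × 10⁸ / 5
    = 3.9 × 10⁶ m/s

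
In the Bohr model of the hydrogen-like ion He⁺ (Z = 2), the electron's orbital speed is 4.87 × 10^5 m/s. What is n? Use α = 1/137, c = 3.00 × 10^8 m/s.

9

v_n = Zαc/n ⇒ n = Zαc/v = 2 × 0.00730 × 3.00 × 10^8 / 4.87 × 10^5 ≈ 8.99
n = 9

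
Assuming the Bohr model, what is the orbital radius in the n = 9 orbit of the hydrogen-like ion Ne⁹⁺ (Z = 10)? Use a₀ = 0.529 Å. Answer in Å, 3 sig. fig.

4.28 Å

r_n = n²a₀/Z = 9² × 0.529 / 10
    = 81 × 0.529 / 10 = 4.28 Å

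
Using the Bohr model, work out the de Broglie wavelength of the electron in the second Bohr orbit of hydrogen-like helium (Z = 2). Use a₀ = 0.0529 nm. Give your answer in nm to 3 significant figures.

0.332 nm

The Bohr quantisation condition is nλ = 2πr_n.
r_n = n²a₀/Z = 0.106 nm
λ = 2πr_n/n = 2π·0.106/2 = 0.332 nm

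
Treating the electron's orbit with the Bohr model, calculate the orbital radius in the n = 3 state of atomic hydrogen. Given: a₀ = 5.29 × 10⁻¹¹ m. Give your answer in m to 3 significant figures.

4.76 × 10⁻¹⁰ m

r_n = n²a₀/Z = 3² × 5.29 × 10⁻¹¹ / 1
    = 9 × 5.29 × 10⁻¹¹ / 1 = 4.76 × 10⁻¹⁰ m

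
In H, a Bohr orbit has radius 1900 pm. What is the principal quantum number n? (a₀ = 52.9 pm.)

r_n = n²a₀/Z ⇒ n² = rZ/a₀ = 1900 × 1 / 52.9 ≈ 35.92
n = 6

6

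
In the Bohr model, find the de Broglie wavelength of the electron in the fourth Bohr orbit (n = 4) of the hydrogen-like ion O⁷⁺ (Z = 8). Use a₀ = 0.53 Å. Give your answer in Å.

The Bohr quantisation condition is nλ = 2πr_n.
r_n = n²a₀/Z = 1.1 Å
λ = 2πr_n/n = 2π·1.1/4 = 1.7 Å

1.7 Å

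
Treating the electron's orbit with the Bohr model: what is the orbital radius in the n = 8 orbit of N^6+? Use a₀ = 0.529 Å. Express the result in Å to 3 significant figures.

r_n = n²a₀/Z = 8² × 0.529 / 7
    = 64 × 0.529 / 7 = 4.84 Å

4.84 Å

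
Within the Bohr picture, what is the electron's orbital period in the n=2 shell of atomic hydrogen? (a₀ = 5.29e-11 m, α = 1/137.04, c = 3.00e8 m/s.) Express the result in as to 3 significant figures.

r = n²a₀/Z = 2²·5.29e-11/1 = 2.12e-10 m
v = Zαc/n = 1·0.00730·3.00e8/2 = 1.09e6 m/s
T = 2πr/v = 1.21e-15 s = 1210 as

1210 as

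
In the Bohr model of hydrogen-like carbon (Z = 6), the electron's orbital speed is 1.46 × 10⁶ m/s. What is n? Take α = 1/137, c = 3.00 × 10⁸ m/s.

v_n = Zαc/n ⇒ n = Zαc/v = 6 × 0.00730 × 3.00 × 10⁸ / 1.46 × 10⁶ ≈ 9.00
n = 9

9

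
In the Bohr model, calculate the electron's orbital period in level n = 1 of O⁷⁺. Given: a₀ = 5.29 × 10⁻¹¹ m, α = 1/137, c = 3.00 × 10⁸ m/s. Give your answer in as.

2.37 as

r = n²a₀/Z = 1²·5.29 × 10⁻¹¹/8 = 6.61 × 10⁻¹² m
v = Zαc/n = 8·0.00730·3.00 × 10⁸/1 = 1.75 × 10⁷ m/s
T = 2πr/v = 2.37 × 10⁻¹⁸ s = 2.37 as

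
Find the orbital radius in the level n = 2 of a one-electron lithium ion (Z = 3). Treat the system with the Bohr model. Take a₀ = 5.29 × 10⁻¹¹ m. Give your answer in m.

r_n = n²a₀/Z = 2² × 5.29 × 10⁻¹¹ / 3
    = 4 × 5.29 × 10⁻¹¹ / 3 = 7.05 × 10⁻¹¹ m

7.05 × 10⁻¹¹ m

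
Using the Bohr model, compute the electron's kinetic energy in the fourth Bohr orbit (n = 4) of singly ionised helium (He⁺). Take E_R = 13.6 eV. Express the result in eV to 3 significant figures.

For a Coulomb orbit the virial theorem gives K = −E_n.
E_n = −E_R·Z²/n², so K = E_R·Z²/n² = 13.6 × 2²/4² = 3.40 eV

3.40 eV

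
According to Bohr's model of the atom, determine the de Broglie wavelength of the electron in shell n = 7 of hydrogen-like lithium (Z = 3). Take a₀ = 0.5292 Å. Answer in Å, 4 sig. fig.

The Bohr quantisation condition is nλ = 2πr_n.
r_n = n²a₀/Z = 8.644 Å
λ = 2πr_n/n = 2π·8.644/7 = 7.758 Å

7.758 Å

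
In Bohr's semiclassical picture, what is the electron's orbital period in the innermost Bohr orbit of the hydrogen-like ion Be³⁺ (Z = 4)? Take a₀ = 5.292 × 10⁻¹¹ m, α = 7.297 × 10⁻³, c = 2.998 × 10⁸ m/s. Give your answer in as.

9.500 as

r = n²a₀/Z = 1²·5.292 × 10⁻¹¹/4 = 1.323 × 10⁻¹¹ m
v = Zαc/n = 4·0.007297·2.998 × 10⁸/1 = 8.751 × 10⁶ m/s
T = 2πr/v = 9.500 × 10⁻¹⁸ s = 9.500 as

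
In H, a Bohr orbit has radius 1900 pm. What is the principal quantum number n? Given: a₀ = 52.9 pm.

r_n = n²a₀/Z ⇒ n² = rZ/a₀ = 1900 × 1 / 52.9 ≈ 35.92
n = 6

6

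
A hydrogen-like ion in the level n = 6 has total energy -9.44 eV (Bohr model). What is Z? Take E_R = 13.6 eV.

E_n = −E_R Z²/n² ⇒ Z² = −E_n n²/E_R = 9.44 × 6² / 13.6 ≈ 24.99
Z = 5

5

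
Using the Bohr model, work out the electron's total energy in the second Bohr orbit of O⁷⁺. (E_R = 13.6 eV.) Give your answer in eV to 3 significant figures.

-218 eV

E_n = −E_R·Z²/n² = −13.6 × 8²/2² = -218 eV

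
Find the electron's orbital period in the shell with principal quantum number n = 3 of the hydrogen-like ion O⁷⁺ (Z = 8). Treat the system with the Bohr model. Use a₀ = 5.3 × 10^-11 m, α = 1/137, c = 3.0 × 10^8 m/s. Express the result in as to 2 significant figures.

64 as

r = n²a₀/Z = 3²·5.3 × 10^-11/8 = 6.0 × 10^-11 m
v = Zαc/n = 8·0.0073·3.0 × 10^8/3 = 5.8 × 10^6 m/s
T = 2πr/v = 6.4 × 10^-17 s = 64 as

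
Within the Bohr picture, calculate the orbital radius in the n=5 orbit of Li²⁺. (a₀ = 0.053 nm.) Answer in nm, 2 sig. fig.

0.44 nm

r_n = n²a₀/Z = 5² × 0.053 / 3
    = 25 × 0.053 / 3 = 0.44 nm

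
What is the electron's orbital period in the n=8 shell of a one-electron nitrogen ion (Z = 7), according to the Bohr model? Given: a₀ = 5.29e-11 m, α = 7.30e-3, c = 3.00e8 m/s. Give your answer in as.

1590 as

r = n²a₀/Z = 8²·5.29e-11/7 = 4.84e-10 m
v = Zαc/n = 7·0.00730·3.00e8/8 = 1.92e6 m/s
T = 2πr/v = 1.59e-15 s = 1590 as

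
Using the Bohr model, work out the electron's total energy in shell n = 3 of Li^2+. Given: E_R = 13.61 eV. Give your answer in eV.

-13.61 eV

E_n = −E_R·Z²/n² = −13.61 × 3²/3² = -13.61 eV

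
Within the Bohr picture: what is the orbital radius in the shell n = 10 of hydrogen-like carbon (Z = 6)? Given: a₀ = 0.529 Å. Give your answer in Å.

r_n = n²a₀/Z = 10² × 0.529 / 6
    = 100 × 0.529 / 6 = 8.82 Å

8.82 Å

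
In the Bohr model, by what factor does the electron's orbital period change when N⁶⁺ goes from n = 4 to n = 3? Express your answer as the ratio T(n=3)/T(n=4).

27/64

T ∝ Z^-2 · n^3; with Z fixed, T ∝ n^3.
T(n=3)/T(n=4) = (3/4)^3 = 27/64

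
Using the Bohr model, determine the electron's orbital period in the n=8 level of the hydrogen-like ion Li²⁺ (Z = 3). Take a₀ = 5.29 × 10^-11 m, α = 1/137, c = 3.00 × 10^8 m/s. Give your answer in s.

r = n²a₀/Z = 8²·5.29 × 10^-11/3 = 1.13 × 10^-9 m
v = Zαc/n = 3·0.00730·3.00 × 10^8/8 = 8.21 × 10^5 m/s
T = 2πr/v = 8.63 × 10^-15 s

8.63 × 10^-15 s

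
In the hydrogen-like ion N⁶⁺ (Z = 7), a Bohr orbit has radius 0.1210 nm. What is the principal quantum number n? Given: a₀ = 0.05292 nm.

r_n = n²a₀/Z ⇒ n² = rZ/a₀ = 0.1210 × 7 / 0.05292 ≈ 16.01
n = 4

4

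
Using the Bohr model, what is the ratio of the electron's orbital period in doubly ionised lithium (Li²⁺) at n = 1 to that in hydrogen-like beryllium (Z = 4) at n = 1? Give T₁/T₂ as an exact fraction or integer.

16/9

T ∝ Z^-2 · n^3
T₁/T₂ = (3/4)^-2 · (1/1)^3 = 16/9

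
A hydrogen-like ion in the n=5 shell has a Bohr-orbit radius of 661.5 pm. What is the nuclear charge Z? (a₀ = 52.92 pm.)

r_n = n²a₀/Z ⇒ Z = n²a₀/r = 5² × 52.92 / 661.5 ≈ 2.00
Z = 2

2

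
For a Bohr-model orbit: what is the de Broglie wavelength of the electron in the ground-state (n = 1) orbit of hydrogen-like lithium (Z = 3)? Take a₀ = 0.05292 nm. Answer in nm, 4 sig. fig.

0.1108 nm

The Bohr quantisation condition is nλ = 2πr_n.
r_n = n²a₀/Z = 0.01764 nm
λ = 2πr_n/n = 2π·0.01764/1 = 0.1108 nm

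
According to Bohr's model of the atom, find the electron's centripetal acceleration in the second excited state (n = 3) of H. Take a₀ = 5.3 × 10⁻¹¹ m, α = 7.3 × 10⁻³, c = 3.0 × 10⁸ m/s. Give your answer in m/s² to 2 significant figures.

r = n²a₀/Z = 4.8 × 10⁻¹⁰ m, v = Zαc/n = 7.3 × 10⁵ m/s
a = v²/r = (7.3 × 10⁵)² / 4.8 × 10⁻¹⁰ = 1.1 × 10²¹ m/s²

1.1 × 10²¹ m/s²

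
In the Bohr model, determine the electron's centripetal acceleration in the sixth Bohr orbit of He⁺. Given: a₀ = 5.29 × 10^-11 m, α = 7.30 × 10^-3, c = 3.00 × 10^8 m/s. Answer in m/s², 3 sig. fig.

r = n²a₀/Z = 9.52 × 10^-10 m, v = Zαc/n = 7.30 × 10^5 m/s
a = v²/r = (7.30 × 10^5)² / 9.52 × 10^-10 = 5.60 × 10^20 m/s²

5.60 × 10^20 m/s²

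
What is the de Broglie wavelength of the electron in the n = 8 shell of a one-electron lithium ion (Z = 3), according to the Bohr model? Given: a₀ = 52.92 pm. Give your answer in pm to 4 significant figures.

The Bohr quantisation condition is nλ = 2πr_n.
r_n = n²a₀/Z = 1129 pm
λ = 2πr_n/n = 2π·1129/8 = 886.7 pm

886.7 pm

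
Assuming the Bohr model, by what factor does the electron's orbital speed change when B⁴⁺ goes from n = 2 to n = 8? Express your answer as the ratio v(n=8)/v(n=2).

v ∝ Z^1 · n^-1; with Z fixed, v ∝ n^-1.
v(n=8)/v(n=2) = (8/2)^-1 = 1/4

1/4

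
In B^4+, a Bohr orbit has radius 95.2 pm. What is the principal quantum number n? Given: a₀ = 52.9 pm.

r_n = n²a₀/Z ⇒ n² = rZ/a₀ = 95.2 × 5 / 52.9 ≈ 9.00
n = 3

3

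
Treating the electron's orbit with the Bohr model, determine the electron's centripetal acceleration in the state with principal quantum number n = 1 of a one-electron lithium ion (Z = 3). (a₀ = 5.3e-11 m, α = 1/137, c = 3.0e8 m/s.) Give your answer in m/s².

r = n²a₀/Z = 1.8e-11 m, v = Zαc/n = 6.6e6 m/s
a = v²/r = (6.6e6)² / 1.8e-11 = 2.4e24 m/s²

2.4e24 m/s²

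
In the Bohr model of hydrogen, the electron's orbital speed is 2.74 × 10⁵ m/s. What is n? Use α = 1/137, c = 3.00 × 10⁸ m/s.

v_n = Zαc/n ⇒ n = Zαc/v = 1 × 0.00730 × 3.00 × 10⁸ / 2.74 × 10⁵ ≈ 7.99
n = 8

8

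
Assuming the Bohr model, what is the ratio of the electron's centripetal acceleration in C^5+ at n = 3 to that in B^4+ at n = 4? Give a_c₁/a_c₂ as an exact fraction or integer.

2048/375

a_c ∝ Z^3 · n^-4
a_c₁/a_c₂ = (6/5)^3 · (3/4)^-4 = 2048/375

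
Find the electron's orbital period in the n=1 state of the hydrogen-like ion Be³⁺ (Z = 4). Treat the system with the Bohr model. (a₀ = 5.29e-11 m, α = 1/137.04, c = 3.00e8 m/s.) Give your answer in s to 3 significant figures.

9.49e-18 s

r = n²a₀/Z = 1²·5.29e-11/4 = 1.32e-11 m
v = Zαc/n = 4·0.00730·3.00e8/1 = 8.76e6 m/s
T = 2πr/v = 9.49e-18 s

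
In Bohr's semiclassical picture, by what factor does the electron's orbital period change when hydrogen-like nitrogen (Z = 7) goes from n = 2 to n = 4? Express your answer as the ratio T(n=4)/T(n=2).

T ∝ Z^-2 · n^3; with Z fixed, T ∝ n^3.
T(n=4)/T(n=2) = (4/2)^3 = 8

8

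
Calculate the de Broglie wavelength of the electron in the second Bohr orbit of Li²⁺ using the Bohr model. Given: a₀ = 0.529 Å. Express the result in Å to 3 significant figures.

The Bohr quantisation condition is nλ = 2πr_n.
r_n = n²a₀/Z = 0.705 Å
λ = 2πr_n/n = 2π·0.705/2 = 2.22 Å

2.22 Å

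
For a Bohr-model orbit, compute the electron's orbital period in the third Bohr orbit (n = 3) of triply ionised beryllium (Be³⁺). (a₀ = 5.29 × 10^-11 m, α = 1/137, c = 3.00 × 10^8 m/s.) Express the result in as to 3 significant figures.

r = n²a₀/Z = 3²·5.29 × 10^-11/4 = 1.19 × 10^-10 m
v = Zαc/n = 4·0.00730·3.00 × 10^8/3 = 2.92 × 10^6 m/s
T = 2πr/v = 2.56 × 10^-16 s = 256 as

256 as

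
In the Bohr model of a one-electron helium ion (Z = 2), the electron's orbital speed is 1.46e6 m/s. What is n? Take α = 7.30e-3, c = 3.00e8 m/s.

3

v_n = Zαc/n ⇒ n = Zαc/v = 2 × 0.00730 × 3.00e8 / 1.46e6 ≈ 3.00
n = 3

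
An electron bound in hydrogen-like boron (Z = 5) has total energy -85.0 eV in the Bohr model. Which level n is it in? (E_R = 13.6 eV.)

E_n = −E_R Z²/n² ⇒ n² = E_R Z²/(−E_n) = 13.6 × 5² / 85.0 ≈ 4.00
n = 2

2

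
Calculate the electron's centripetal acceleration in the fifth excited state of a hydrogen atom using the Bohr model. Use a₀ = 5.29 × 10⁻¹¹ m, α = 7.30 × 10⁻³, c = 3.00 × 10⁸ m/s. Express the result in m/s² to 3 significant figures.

r = n²a₀/Z = 1.90 × 10⁻⁹ m, v = Zαc/n = 3.65 × 10⁵ m/s
a = v²/r = (3.65 × 10⁵)² / 1.90 × 10⁻⁹ = 7.00 × 10¹⁹ m/s²

7.00 × 10¹⁹ m/s²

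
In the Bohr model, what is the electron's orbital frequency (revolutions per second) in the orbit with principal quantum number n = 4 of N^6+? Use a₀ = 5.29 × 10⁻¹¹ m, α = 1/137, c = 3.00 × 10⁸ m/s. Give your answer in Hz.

5.04 × 10¹⁵ Hz

r = n²a₀/Z = 1.21 × 10⁻¹⁰ m, v = Zαc/n = 3.83 × 10⁶ m/s
f = v/(2πr) = 5.04 × 10¹⁵ Hz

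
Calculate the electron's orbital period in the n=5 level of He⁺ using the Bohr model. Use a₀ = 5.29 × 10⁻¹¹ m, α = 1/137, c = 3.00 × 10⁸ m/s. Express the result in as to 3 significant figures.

4740 as

r = n²a₀/Z = 5²·5.29 × 10⁻¹¹/2 = 6.61 × 10⁻¹⁰ m
v = Zαc/n = 2·0.00730·3.00 × 10⁸/5 = 8.76 × 10⁵ m/s
T = 2πr/v = 4.74 × 10⁻¹⁵ s = 4740 as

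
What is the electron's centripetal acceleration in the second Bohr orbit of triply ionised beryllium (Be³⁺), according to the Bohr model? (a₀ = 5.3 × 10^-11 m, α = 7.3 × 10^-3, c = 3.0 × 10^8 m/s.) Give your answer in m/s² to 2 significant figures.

3.6 × 10^23 m/s²

r = n²a₀/Z = 5.3 × 10^-11 m, v = Zαc/n = 4.4 × 10^6 m/s
a = v²/r = (4.4 × 10^6)² / 5.3 × 10^-11 = 3.6 × 10^23 m/s²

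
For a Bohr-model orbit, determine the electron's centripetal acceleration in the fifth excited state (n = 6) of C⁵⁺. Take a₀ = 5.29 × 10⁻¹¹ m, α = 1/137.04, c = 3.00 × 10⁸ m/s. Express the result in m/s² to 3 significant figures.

1.51 × 10²² m/s²

r = n²a₀/Z = 3.17 × 10⁻¹⁰ m, v = Zαc/n = 2.19 × 10⁶ m/s
a = v²/r = (2.19 × 10⁶)² / 3.17 × 10⁻¹⁰ = 1.51 × 10²² m/s²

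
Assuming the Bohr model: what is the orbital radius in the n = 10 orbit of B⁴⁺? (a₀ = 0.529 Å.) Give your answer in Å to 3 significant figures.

10.6 Å

r_n = n²a₀/Z = 10² × 0.529 / 5
    = 100 × 0.529 / 5 = 10.6 Å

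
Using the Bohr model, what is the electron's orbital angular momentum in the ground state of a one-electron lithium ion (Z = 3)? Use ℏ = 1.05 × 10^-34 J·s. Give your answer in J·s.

1.05 × 10^-34 J·s

L_n = nℏ = 1 × 1.05 × 10^-34 = 1.05 × 10^-34 J·s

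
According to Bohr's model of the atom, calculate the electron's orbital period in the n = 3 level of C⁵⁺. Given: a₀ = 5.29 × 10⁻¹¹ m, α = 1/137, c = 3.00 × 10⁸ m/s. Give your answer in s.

r = n²a₀/Z = 3²·5.29 × 10⁻¹¹/6 = 7.94 × 10⁻¹¹ m
v = Zαc/n = 6·0.00730·3.00 × 10⁸/3 = 4.38 × 10⁶ m/s
T = 2πr/v = 1.14 × 10⁻¹⁶ s

1.14 × 10⁻¹⁶ s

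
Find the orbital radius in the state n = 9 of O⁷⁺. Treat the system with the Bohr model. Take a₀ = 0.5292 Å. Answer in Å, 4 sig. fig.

5.358 Å

r_n = n²a₀/Z = 9² × 0.5292 / 8
    = 81 × 0.5292 / 8 = 5.358 Å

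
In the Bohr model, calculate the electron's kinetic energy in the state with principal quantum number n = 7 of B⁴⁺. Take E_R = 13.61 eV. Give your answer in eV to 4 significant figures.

For a Coulomb orbit the virial theorem gives K = −E_n.
E_n = −E_R·Z²/n², so K = E_R·Z²/n² = 13.61 × 5²/7² = 6.944 eV

6.944 eV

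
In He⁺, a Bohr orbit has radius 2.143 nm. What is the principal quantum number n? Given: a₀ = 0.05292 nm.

9

r_n = n²a₀/Z ⇒ n² = rZ/a₀ = 2.143 × 2 / 0.05292 ≈ 80.99
n = 9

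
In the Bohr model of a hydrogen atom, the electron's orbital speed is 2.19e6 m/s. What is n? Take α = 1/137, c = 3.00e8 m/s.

v_n = Zαc/n ⇒ n = Zαc/v = 1 × 0.00730 × 3.00e8 / 2.19e6 ≈ 1.00
n = 1

1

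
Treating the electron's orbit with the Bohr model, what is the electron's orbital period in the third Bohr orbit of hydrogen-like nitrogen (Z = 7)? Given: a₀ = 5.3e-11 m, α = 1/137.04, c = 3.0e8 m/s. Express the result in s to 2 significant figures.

r = n²a₀/Z = 3²·5.3e-11/7 = 6.8e-11 m
v = Zαc/n = 7·0.0073·3.0e8/3 = 5.1e6 m/s
T = 2πr/v = 8.4e-17 s

8.4e-17 s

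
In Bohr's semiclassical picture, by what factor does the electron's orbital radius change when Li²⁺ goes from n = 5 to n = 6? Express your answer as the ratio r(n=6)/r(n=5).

r ∝ Z^-1 · n^2; with Z fixed, r ∝ n^2.
r(n=6)/r(n=5) = (6/5)^2 = 36/25

36/25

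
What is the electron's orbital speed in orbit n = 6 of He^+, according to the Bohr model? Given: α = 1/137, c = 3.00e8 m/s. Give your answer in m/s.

v_n = Zαc/n = 2 × 0.00730 × 3.00e8 / 6
    = 7.30e5 m/s

7.30e5 m/s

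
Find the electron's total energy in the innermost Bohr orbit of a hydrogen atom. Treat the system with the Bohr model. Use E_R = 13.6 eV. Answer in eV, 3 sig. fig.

-13.6 eV

E_n = −E_R·Z²/n² = −13.6 × 1²/1² = -13.6 eV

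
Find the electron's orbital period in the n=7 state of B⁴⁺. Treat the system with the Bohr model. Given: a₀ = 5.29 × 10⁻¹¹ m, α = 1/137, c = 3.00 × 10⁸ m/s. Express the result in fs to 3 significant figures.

2.08 fs

r = n²a₀/Z = 7²·5.29 × 10⁻¹¹/5 = 5.18 × 10⁻¹⁰ m
v = Zαc/n = 5·0.00730·3.00 × 10⁸/7 = 1.56 × 10⁶ m/s
T = 2πr/v = 2.08 × 10⁻¹⁵ s = 2.08 fs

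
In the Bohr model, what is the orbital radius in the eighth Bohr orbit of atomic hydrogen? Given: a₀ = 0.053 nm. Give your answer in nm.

r_n = n²a₀/Z = 8² × 0.053 / 1
    = 64 × 0.053 / 1 = 3.4 nm

3.4 nm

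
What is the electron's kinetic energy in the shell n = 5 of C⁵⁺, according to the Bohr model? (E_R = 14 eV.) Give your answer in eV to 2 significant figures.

20 eV

For a Coulomb orbit the virial theorem gives K = −E_n.
E_n = −E_R·Z²/n², so K = E_R·Z²/n² = 14 × 6²/5² = 20 eV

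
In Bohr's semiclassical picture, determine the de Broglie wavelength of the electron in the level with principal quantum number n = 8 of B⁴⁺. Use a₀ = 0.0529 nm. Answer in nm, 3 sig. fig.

The Bohr quantisation condition is nλ = 2πr_n.
r_n = n²a₀/Z = 0.677 nm
λ = 2πr_n/n = 2π·0.677/8 = 0.532 nm

0.532 nm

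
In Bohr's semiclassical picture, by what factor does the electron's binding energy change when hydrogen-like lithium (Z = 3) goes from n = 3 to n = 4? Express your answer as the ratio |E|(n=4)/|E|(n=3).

|E| ∝ Z^2 · n^-2; with Z fixed, |E| ∝ n^-2.
|E|(n=4)/|E|(n=3) = (4/3)^-2 = 9/16

9/16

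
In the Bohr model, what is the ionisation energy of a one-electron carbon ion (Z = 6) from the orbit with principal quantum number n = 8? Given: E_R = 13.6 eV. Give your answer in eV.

E_n = −E_R·Z²/n² = −13.6 × 6²/8² eV = -7.65 eV
Ionisation energy = −E_n = 7.65 eV

7.65 eV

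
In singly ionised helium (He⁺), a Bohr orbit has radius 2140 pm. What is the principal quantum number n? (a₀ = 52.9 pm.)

9

r_n = n²a₀/Z ⇒ n² = rZ/a₀ = 2140 × 2 / 52.9 ≈ 80.91
n = 9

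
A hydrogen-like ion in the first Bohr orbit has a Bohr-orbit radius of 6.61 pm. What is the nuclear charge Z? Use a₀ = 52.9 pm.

r_n = n²a₀/Z ⇒ Z = n²a₀/r = 1² × 52.9 / 6.61 ≈ 8.00
Z = 8

8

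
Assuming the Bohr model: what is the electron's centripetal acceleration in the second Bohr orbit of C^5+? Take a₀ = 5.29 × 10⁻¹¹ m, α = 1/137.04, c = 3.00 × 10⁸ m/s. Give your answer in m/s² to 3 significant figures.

r = n²a₀/Z = 3.53 × 10⁻¹¹ m, v = Zαc/n = 6.57 × 10⁶ m/s
a = v²/r = (6.57 × 10⁶)² / 3.53 × 10⁻¹¹ = 1.22 × 10²⁴ m/s²

1.22 × 10²⁴ m/s²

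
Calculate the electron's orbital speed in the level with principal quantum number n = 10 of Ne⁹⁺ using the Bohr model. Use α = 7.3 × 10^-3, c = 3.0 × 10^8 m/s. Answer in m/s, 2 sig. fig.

v_n = Zαc/n = 10 × 0.0073 × 3.0 × 10^8 / 10
    = 2.2 × 10^6 m/s

2.2 × 10^6 m/s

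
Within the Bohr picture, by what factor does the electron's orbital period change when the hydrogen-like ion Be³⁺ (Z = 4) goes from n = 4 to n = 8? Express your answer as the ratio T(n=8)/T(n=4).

8

T ∝ Z^-2 · n^3; with Z fixed, T ∝ n^3.
T(n=8)/T(n=4) = (8/4)^3 = 8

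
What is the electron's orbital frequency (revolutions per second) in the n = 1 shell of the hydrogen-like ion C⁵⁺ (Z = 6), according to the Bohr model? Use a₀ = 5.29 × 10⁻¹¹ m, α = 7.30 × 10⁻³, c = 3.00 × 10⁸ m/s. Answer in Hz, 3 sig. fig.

r = n²a₀/Z = 8.82 × 10⁻¹² m, v = Zαc/n = 1.31 × 10⁷ m/s
f = v/(2πr) = 2.37 × 10¹⁷ Hz

2.37 × 10¹⁷ Hz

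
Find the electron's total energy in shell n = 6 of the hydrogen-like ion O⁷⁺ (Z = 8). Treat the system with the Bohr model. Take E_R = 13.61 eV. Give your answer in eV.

E_n = −E_R·Z²/n² = −13.61 × 8²/6² = -24.20 eV

-24.20 eV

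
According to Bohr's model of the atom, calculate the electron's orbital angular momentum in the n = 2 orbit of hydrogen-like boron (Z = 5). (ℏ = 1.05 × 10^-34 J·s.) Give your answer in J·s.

2.10 × 10^-34 J·s

L_n = nℏ = 2 × 1.05 × 10^-34 = 2.10 × 10^-34 J·s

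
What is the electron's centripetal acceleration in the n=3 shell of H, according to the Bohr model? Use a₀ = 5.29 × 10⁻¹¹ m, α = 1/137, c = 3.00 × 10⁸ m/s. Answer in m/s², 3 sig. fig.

1.12 × 10²¹ m/s²

r = n²a₀/Z = 4.76 × 10⁻¹⁰ m, v = Zαc/n = 7.30 × 10⁵ m/s
a = v²/r = (7.30 × 10⁵)² / 4.76 × 10⁻¹⁰ = 1.12 × 10²¹ m/s²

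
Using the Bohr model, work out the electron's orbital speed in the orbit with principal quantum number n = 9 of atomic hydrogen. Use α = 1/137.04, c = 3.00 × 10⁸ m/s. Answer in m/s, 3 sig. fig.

v_n = Zαc/n = 1 × 0.00730 × 3.00 × 10⁸ / 9
    = 2.43 × 10⁵ m/s

2.43 × 10⁵ m/s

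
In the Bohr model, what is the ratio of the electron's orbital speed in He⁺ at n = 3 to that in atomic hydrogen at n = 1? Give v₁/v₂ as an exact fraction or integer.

2/3

v ∝ Z^1 · n^-1
v₁/v₂ = (2/1)^1 · (3/1)^-1 = 2/3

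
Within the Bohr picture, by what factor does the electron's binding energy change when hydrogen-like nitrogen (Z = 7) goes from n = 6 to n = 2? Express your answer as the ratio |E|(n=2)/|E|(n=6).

|E| ∝ Z^2 · n^-2; with Z fixed, |E| ∝ n^-2.
|E|(n=2)/|E|(n=6) = (2/6)^-2 = 9

9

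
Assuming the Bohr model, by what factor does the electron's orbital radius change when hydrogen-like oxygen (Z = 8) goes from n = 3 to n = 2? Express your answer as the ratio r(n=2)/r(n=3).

4/9

r ∝ Z^-1 · n^2; with Z fixed, r ∝ n^2.
r(n=2)/r(n=3) = (2/3)^2 = 4/9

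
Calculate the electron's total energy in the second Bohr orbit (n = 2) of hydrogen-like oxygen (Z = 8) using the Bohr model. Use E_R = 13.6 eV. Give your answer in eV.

E_n = −E_R·Z²/n² = −13.6 × 8²/2² = -218 eV

-218 eV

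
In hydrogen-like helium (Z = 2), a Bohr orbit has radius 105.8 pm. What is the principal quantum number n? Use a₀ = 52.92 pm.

r_n = n²a₀/Z ⇒ n² = rZ/a₀ = 105.8 × 2 / 52.92 ≈ 4.00
n = 2

2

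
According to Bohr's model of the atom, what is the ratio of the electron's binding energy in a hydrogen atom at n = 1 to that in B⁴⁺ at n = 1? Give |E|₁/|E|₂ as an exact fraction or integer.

|E| ∝ Z^2 · n^-2
|E|₁/|E|₂ = (1/5)^2 · (1/1)^-2 = 1/25

1/25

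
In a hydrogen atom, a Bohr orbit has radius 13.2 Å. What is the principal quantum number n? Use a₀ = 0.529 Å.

r_n = n²a₀/Z ⇒ n² = rZ/a₀ = 13.2 × 1 / 0.529 ≈ 24.95
n = 5

5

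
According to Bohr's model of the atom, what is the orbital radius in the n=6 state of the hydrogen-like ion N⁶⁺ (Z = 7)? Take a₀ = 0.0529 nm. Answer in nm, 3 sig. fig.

r_n = n²a₀/Z = 6² × 0.0529 / 7
    = 36 × 0.0529 / 7 = 0.272 nm

0.272 nm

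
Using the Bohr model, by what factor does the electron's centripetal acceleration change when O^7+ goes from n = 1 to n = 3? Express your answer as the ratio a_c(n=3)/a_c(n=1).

1/81

a_c ∝ Z^3 · n^-4; with Z fixed, a_c ∝ n^-4.
a_c(n=3)/a_c(n=1) = (3/1)^-4 = 1/81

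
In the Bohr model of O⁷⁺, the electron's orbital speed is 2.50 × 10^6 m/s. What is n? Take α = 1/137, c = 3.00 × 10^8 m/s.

7

v_n = Zαc/n ⇒ n = Zαc/v = 8 × 0.00730 × 3.00 × 10^8 / 2.50 × 10^6 ≈ 7.01
n = 7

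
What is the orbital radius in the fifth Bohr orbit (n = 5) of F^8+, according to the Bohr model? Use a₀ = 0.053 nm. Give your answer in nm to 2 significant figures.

0.15 nm

r_n = n²a₀/Z = 5² × 0.053 / 9
    = 25 × 0.053 / 9 = 0.15 nm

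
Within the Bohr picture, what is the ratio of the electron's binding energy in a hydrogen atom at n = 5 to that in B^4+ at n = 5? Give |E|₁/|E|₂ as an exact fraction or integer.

|E| ∝ Z^2 · n^-2
|E|₁/|E|₂ = (1/5)^2 · (5/5)^-2 = 1/25

1/25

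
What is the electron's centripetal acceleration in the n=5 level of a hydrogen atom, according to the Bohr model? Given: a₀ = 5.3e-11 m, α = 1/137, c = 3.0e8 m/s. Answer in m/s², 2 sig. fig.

r = n²a₀/Z = 1.3e-9 m, v = Zαc/n = 4.4e5 m/s
a = v²/r = (4.4e5)² / 1.3e-9 = 1.4e20 m/s²

1.4e20 m/s²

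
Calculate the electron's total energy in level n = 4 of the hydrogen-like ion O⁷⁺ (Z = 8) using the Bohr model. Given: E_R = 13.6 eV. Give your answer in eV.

E_n = −E_R·Z²/n² = −13.6 × 8²/4² = -54.4 eV

-54.4 eV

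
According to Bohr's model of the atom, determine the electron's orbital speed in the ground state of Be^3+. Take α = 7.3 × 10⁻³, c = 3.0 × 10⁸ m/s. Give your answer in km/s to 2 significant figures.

v_n = Zαc/n = 4 × 0.0073 × 3.0 × 10⁸ / 1
    = 8800 km/s

8800 km/s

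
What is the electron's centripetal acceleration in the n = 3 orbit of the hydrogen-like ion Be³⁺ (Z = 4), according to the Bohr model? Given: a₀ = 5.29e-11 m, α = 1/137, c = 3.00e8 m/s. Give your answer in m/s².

r = n²a₀/Z = 1.19e-10 m, v = Zαc/n = 2.92e6 m/s
a = v²/r = (2.92e6)² / 1.19e-10 = 7.16e22 m/s²

7.16e22 m/s²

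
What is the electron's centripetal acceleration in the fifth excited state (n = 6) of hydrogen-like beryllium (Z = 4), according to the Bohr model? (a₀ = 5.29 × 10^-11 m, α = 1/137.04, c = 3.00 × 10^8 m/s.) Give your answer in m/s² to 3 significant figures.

r = n²a₀/Z = 4.76 × 10^-10 m, v = Zαc/n = 1.46 × 10^6 m/s
a = v²/r = (1.46 × 10^6)² / 4.76 × 10^-10 = 4.47 × 10^21 m/s²

4.47 × 10^21 m/s²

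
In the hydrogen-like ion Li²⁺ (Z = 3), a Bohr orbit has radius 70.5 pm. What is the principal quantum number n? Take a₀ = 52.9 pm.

2

r_n = n²a₀/Z ⇒ n² = rZ/a₀ = 70.5 × 3 / 52.9 ≈ 4.00
n = 2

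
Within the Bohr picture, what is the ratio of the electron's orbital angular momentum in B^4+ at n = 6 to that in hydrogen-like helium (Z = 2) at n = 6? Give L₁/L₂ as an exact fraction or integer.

L = nℏ is independent of Z.
L₁/L₂ = n₁/n₂ = 6/6 = 1

1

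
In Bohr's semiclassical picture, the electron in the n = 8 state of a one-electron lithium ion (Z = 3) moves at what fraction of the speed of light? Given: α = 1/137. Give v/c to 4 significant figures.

0.002737

v_n = Zαc/n, so v/c = Zα/n = 3 × 0.007299 / 8 = 0.002737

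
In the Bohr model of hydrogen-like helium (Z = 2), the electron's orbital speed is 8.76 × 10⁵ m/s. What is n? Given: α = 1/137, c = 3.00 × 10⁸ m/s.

5

v_n = Zαc/n ⇒ n = Zαc/v = 2 × 0.00730 × 3.00 × 10⁸ / 8.76 × 10⁵ ≈ 5.00
n = 5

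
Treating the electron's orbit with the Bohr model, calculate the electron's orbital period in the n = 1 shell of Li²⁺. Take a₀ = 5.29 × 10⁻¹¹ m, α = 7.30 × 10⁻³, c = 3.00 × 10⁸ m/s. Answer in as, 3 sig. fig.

16.9 as

r = n²a₀/Z = 1²·5.29 × 10⁻¹¹/3 = 1.76 × 10⁻¹¹ m
v = Zαc/n = 3·0.00730·3.00 × 10⁸/1 = 6.57 × 10⁶ m/s
T = 2πr/v = 1.69 × 10⁻¹⁷ s = 16.9 as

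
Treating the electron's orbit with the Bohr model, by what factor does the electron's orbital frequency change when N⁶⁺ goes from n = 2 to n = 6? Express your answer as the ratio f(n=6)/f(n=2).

f ∝ Z^2 · n^-3; with Z fixed, f ∝ n^-3.
f(n=6)/f(n=2) = (6/2)^-3 = 1/27

1/27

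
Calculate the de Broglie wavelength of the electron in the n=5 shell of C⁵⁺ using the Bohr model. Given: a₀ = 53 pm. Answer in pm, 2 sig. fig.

The Bohr quantisation condition is nλ = 2πr_n.
r_n = n²a₀/Z = 220 pm
λ = 2πr_n/n = 2π·220/5 = 280 pm

280 pm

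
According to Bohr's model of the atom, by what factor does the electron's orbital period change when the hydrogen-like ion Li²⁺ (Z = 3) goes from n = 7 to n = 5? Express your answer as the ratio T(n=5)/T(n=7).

125/343

T ∝ Z^-2 · n^3; with Z fixed, T ∝ n^3.
T(n=5)/T(n=7) = (5/7)^3 = 125/343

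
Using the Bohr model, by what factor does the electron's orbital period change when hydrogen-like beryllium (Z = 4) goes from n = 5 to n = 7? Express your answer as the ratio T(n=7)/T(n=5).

343/125

T ∝ Z^-2 · n^3; with Z fixed, T ∝ n^3.
T(n=7)/T(n=5) = (7/5)^3 = 343/125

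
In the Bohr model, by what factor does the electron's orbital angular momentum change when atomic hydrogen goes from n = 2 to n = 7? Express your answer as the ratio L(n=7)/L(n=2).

L = nℏ depends only on n, so L ∝ n.
L(n=7)/L(n=2) = (7/2)^1 = 7/2

7/2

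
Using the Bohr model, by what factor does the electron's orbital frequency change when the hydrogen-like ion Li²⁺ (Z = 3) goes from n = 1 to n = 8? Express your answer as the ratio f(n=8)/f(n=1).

1/512

f ∝ Z^2 · n^-3; with Z fixed, f ∝ n^-3.
f(n=8)/f(n=1) = (8/1)^-3 = 1/512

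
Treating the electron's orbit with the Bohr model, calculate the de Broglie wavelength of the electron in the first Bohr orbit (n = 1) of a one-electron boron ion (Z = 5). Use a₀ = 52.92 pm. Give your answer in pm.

66.50 pm

The Bohr quantisation condition is nλ = 2πr_n.
r_n = n²a₀/Z = 10.58 pm
λ = 2πr_n/n = 2π·10.58/1 = 66.50 pm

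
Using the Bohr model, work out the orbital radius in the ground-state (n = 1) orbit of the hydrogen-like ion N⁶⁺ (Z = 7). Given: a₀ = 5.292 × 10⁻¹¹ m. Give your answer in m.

7.560 × 10⁻¹² m

r_n = n²a₀/Z = 1² × 5.292 × 10⁻¹¹ / 7
    = 1 × 5.292 × 10⁻¹¹ / 7 = 7.560 × 10⁻¹² m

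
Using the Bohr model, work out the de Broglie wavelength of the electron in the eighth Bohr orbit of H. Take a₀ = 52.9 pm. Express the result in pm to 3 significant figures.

2660 pm

The Bohr quantisation condition is nλ = 2πr_n.
r_n = n²a₀/Z = 3390 pm
λ = 2πr_n/n = 2π·3390/8 = 2660 pm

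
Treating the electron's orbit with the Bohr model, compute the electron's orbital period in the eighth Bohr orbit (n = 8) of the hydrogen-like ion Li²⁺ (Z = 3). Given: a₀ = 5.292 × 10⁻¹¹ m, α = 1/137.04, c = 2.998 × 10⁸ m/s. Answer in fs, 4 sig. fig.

r = n²a₀/Z = 8²·5.292 × 10⁻¹¹/3 = 1.129 × 10⁻⁹ m
v = Zαc/n = 3·0.007297·2.998 × 10⁸/8 = 8.204 × 10⁵ m/s
T = 2πr/v = 8.647 × 10⁻¹⁵ s = 8.647 fs

8.647 fs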